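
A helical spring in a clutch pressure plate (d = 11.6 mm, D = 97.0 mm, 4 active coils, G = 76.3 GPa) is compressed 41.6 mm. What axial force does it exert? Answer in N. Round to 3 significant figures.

1970 N

k = Gd⁴/(8D³N_a) = (76.3×10³)(11.6⁴)/(8·97.0³·4) = 47.303 N/mm
F = k·δ = 47.303 × 41.6 = 1967.8 N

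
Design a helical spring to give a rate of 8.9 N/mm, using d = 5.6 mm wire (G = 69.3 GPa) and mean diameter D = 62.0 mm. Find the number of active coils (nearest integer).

4

N_a = Gd⁴/(8D³k) = (69.3×10³ × 5.6⁴)/(8 × 62.0³ × 8.9)
    = 6.81531e+07 / 1.6969e+07 = 4.016 → 4 coils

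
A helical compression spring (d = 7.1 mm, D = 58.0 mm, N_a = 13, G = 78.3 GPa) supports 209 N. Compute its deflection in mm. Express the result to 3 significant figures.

k = Gd⁴/(8D³N_a) = (78.3×10³)(7.1⁴)/(8·58.0³·13) = 9.8057 N/mm
δ = F/k = 209 / 9.8057 = 21.314 mm

21.3 mm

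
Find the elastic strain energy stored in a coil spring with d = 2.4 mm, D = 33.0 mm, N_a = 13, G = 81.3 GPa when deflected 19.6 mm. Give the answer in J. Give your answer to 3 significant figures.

0.139 J

k = Gd⁴/(8D³N_a) = (81.3×10³)(2.4⁴)/(8·33.0³·13) = 0.72171 N/mm
U = ½kδ² = 0.5 × 0.72171 × 19.6² = 138.63 N·mm = 0.13863 J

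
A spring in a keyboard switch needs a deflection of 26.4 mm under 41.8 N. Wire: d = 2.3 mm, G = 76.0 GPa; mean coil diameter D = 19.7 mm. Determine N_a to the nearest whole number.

Required rate k = F/δ = 41.8/26.4 = 1.5833 N/mm
N_a = Gd⁴/(8D³k) = (76.0×10³ × 2.3⁴)/(8 × 19.7³ × 1.5833)
    = 2.12679e+06 / 96841.4 = 21.96 → 22 coils

22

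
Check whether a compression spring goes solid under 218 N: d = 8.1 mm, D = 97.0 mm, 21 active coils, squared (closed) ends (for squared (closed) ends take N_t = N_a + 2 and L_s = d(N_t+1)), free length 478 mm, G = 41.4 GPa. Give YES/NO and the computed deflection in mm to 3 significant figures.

NO, δ = 188 mm

k = Gd⁴/(8D³N_a) = (41.4×10³)(8.1⁴)/(8·97.0³·21) = 1.1623 N/mm
N_t = 23; L_s = 8.1·24 = 194.4 mm; δ_solid = L₀ − L_s = 478 − 194.4 = 283.6 mm
δ = F/k = 218/1.1623 = 187.56 mm
δ < δ_solid → spring does not go solid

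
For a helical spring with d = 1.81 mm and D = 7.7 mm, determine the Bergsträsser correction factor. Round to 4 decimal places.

1.3567

C = D/d = 7.7/1.81 = 4.2541
K_B = (4C+2)/(4C−3) = 19.017/14.017 = 1.3567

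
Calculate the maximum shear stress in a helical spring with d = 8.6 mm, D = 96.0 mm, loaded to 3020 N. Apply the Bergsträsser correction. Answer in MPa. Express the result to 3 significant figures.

Spring index C = D/d = 96.0/8.6 = 11.1628
K_B = (4C+2)/(4C−3) = 46.651/41.651 = 1.1200
τ₀ = 8FD/(πd³) = 8·3020·96.0/(π·8.6³) = 2.31936e+06/1998.2 = 1160.7 MPa
τ_max = K·τ₀ = 1.1200 × 1160.7 = 1300 MPa

1300 MPa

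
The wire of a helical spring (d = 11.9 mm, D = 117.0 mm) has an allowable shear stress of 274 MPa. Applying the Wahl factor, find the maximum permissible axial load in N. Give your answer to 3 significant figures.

1350 N

C = D/d = 117.0/11.9 = 9.8319
K_W = (4C−1)/(4C−4) + 0.615/C = 38.328/35.328 + 0.0626 = 1.1475
τ_max = K·8FD/(πd³) → F_max = τ_allow·πd³/(8DK)
F_max = 274·π·11.9³/(8·117.0·1.1475) = 1.4506e+06/1074 = 1350.6 N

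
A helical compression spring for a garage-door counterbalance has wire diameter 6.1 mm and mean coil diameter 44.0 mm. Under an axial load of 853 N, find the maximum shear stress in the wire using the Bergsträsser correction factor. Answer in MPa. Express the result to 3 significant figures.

Spring index C = D/d = 44.0/6.1 = 7.2131
K_B = (4C+2)/(4C−3) = 30.852/25.852 = 1.1934
τ₀ = 8FD/(πd³) = 8·853·44.0/(π·6.1³) = 300256/713.08 = 421.07 MPa
τ_max = K·τ₀ = 1.1934 × 421.07 = 502.5 MPa

503 MPa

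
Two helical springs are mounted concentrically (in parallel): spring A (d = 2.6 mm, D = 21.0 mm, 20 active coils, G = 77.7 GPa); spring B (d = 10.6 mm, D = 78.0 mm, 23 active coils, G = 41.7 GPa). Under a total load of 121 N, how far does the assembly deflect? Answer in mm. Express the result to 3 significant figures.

k_A = Gd⁴/(8D³N_a) = (77.7×10³)(2.6⁴)/(8·21.0³·20) = 2.3963 N/mm
k_B = Gd⁴/(8D³N_a) = (41.7×10³)(10.6⁴)/(8·78.0³·23) = 6.0292 N/mm
Parallel: k_eq = 2.3963 + 6.0292 = 8.4254 N/mm
δ = F/k_eq = 121/8.4254 = 14.361 mm

14.4 mm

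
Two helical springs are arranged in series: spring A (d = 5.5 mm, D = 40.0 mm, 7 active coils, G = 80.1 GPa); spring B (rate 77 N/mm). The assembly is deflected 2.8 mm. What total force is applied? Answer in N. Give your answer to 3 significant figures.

45.2 N

k_A = Gd⁴/(8D³N_a) = (80.1×10³)(5.5⁴)/(8·40.0³·7) = 20.451 N/mm
Series: 1/k_eq = 1/20.451 + 1/77 = 0.061884; k_eq = 16.159 N/mm
F = k_eq·δ = 16.159·2.8 = 45.246 N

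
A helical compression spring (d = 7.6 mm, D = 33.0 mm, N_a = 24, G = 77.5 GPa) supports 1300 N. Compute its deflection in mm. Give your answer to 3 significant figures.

k = Gd⁴/(8D³N_a) = (77.5×10³)(7.6⁴)/(8·33.0³·24) = 37.473 N/mm
δ = F/k = 1300 / 37.473 = 34.692 mm

34.7 mm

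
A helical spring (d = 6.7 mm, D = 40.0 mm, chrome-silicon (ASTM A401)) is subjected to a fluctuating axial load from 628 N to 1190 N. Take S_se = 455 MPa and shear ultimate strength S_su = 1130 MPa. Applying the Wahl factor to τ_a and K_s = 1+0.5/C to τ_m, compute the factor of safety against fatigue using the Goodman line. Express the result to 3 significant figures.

C = D/d = 40.0/6.7 = 5.9701; K_W = (4C−1)/(4C−4)+0.615/C = 1.2539; K_s = 1+0.5/C = 1.0837
F_a = (F_max−F_min)/2 = 281 N; F_m = (F_max+F_min)/2 = 909 N
τ_a = K_W·8F_aD/(πd³) = 1.2539 × 95.166 = 119.33 MPa
τ_m = K_s·8F_mD/(πd³) = 1.0837 × 307.85 = 333.63 MPa
Goodman: 1/n_f = τ_a/S_se + τ_m/S_su = 119.33/455 + 333.63/1130 = 0.26226 + 0.29525 = 0.55751
n_f = 1/0.55751 = 1.794

1.79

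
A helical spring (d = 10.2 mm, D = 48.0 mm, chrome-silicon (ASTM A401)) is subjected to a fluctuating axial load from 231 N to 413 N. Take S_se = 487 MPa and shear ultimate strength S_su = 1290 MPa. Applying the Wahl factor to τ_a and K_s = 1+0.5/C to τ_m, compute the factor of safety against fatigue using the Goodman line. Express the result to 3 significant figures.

16.5

C = D/d = 48.0/10.2 = 4.7059; K_W = (4C−1)/(4C−4)+0.615/C = 1.3331; K_s = 1+0.5/C = 1.1062
F_a = (F_max−F_min)/2 = 91 N; F_m = (F_max+F_min)/2 = 322 N
τ_a = K_W·8F_aD/(πd³) = 1.3331 × 10.481 = 13.973 MPa
τ_m = K_s·8F_mD/(πd³) = 1.1062 × 37.088 = 41.029 MPa
Goodman: 1/n_f = τ_a/S_se + τ_m/S_su = 13.973/487 + 41.029/1290 = 0.02869 + 0.03181 = 0.060496
n_f = 1/0.060496 = 16.53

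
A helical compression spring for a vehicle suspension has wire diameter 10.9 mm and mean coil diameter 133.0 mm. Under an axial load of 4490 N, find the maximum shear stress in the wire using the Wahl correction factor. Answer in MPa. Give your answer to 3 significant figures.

1310 MPa

Spring index C = D/d = 133.0/10.9 = 12.2018
K_W = (4C−1)/(4C−4) + 0.615/C = 47.807/44.807 + 0.0504 = 1.1174
τ₀ = 8FD/(πd³) = 8·4490·133.0/(π·10.9³) = 4.77736e+06/4068.5 = 1174.2 MPa
τ_max = K·τ₀ = 1.1174 × 1174.2 = 1312 MPa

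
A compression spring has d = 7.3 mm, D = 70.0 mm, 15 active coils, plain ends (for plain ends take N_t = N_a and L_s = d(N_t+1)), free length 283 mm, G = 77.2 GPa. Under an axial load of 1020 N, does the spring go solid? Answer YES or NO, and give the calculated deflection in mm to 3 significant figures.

k = Gd⁴/(8D³N_a) = (77.2×10³)(7.3⁴)/(8·70.0³·15) = 5.3264 N/mm
N_t = 15; L_s = 7.3·16 = 116.8 mm; δ_solid = L₀ − L_s = 283 − 116.8 = 166.2 mm
δ = F/k = 1020/5.3264 = 191.5 mm
δ ≥ δ_solid → spring goes solid

YES, δ = 191 mm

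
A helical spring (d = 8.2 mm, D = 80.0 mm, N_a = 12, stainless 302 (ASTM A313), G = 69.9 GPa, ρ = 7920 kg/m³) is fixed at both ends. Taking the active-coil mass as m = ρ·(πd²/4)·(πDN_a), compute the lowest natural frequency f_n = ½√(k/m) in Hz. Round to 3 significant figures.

35.7 Hz

k = Gd⁴/(8D³N_a) = (69.9×10³)(8.2⁴)/(8·80.0³·12) = 6.4297 N/mm = 6429.7 N/m
Wire length L = πDN_a = π·80.0·12 = 3015.9 mm
m = ρ·(πd²/4)·L = 7920 × 52.81×10⁻⁶ m² × 3.0159 m = 1.2614 kg
f_n = ½√(k/m) = 0.5·√(6429.7/1.2614) = 0.5·√(5097.2) = 35.697 Hz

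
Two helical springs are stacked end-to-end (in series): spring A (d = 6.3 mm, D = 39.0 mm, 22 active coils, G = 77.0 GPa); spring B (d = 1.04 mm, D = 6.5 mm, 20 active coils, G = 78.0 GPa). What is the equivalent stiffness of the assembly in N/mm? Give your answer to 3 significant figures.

k_A = Gd⁴/(8D³N_a) = (77.0×10³)(6.3⁴)/(8·39.0³·22) = 11.618 N/mm
k_B = Gd⁴/(8D³N_a) = (78.0×10³)(1.04⁴)/(8·6.5³·20) = 2.0767 N/mm
Series: 1/k_eq = 1/11.618 + 1/2.0767 = 0.56761; k_eq = 1.7618 N/mm

1.76 N/mm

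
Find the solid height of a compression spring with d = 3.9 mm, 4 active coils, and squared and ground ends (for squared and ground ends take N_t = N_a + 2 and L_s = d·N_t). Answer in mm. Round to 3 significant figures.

23.4 mm

squared and ground ends: N_t = N_a + 2 = 4 + 2 = 6
L_s = d·N_t = 3.9 × 6 = 23.4 mm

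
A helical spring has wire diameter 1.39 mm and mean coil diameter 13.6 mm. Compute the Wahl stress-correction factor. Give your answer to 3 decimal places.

C = D/d = 13.6/1.39 = 9.7842
K_W = (4C−1)/(4C−4) + 0.615/C = 38.137/35.137 + 0.0629 = 1.1482

1.148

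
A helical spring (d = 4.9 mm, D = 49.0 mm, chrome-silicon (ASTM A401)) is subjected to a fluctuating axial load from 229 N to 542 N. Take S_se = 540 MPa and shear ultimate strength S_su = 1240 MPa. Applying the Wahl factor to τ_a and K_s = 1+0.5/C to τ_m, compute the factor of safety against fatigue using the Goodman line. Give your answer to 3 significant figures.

C = D/d = 49.0/4.9 = 10.0000; K_W = (4C−1)/(4C−4)+0.615/C = 1.1448; K_s = 1+0.5/C = 1.0500
F_a = (F_max−F_min)/2 = 156.5 N; F_m = (F_max+F_min)/2 = 385.5 N
τ_a = K_W·8F_aD/(πd³) = 1.1448 × 165.98 = 190.02 MPa
τ_m = K_s·8F_mD/(πd³) = 1.0500 × 408.86 = 429.3 MPa
Goodman: 1/n_f = τ_a/S_se + τ_m/S_su = 190.02/540 + 429.3/1240 = 0.35189 + 0.34621 = 0.6981
n_f = 1/0.6981 = 1.432

1.43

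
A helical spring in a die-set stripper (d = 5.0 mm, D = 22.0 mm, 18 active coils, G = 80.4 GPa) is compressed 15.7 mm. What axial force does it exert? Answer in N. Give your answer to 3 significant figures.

515 N

k = Gd⁴/(8D³N_a) = (80.4×10³)(5.0⁴)/(8·22.0³·18) = 32.772 N/mm
F = k·δ = 32.772 × 15.7 = 514.52 N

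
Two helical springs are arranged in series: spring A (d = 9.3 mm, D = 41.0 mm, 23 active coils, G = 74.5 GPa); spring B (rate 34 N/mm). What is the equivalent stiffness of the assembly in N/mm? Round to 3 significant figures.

k_A = Gd⁴/(8D³N_a) = (74.5×10³)(9.3⁴)/(8·41.0³·23) = 43.946 N/mm
Series: 1/k_eq = 1/43.946 + 1/34 = 0.052167; k_eq = 19.169 N/mm

19.2 N/mm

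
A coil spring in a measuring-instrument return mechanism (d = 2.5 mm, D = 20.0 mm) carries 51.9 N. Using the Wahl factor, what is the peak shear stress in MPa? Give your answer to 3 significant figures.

200 MPa

Spring index C = D/d = 20.0/2.5 = 8.0000
K_W = (4C−1)/(4C−4) + 0.615/C = 31.000/28.000 + 0.0769 = 1.1840
τ₀ = 8FD/(πd³) = 8·51.9·20.0/(π·2.5³) = 8304/49.087 = 169.17 MPa
τ_max = K·τ₀ = 1.1840 × 169.17 = 200.3 MPa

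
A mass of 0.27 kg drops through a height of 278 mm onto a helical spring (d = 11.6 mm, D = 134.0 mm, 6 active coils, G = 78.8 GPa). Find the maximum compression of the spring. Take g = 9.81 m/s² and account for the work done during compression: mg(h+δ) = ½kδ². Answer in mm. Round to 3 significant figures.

k = Gd⁴/(8D³N_a) = (78.8×10³)(11.6⁴)/(8·134.0³·6) = 12.354 N/mm
W = mg = 0.27 × 9.81 = 2.6487 N
½kδ² − Wδ − Wh = 0 → δ = (W + √(W² + 2kWh))/k
δ = (2.6487 + √(7.0156 + 18193.2))/12.354 = (2.6487 + 134.91)/12.354 = 11.135 mm

11.1 mm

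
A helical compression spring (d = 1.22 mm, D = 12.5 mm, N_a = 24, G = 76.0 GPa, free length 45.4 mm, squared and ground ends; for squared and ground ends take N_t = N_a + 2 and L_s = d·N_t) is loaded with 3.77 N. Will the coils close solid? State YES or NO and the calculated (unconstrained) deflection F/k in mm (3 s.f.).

k = Gd⁴/(8D³N_a) = (76.0×10³)(1.22⁴)/(8·12.5³·24) = 0.44897 N/mm
N_t = 26; L_s = 1.22·26 = 31.72 mm; δ_solid = L₀ − L_s = 45.4 − 31.72 = 13.68 mm
δ = F/k = 3.77/0.44897 = 8.3969 mm
δ < δ_solid → spring does not go solid

NO, δ = 8.40 mm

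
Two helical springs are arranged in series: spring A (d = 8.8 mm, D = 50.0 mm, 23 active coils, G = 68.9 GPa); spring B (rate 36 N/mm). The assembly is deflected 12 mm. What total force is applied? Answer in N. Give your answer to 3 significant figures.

144 N

k_A = Gd⁴/(8D³N_a) = (68.9×10³)(8.8⁴)/(8·50.0³·23) = 17.965 N/mm
Series: 1/k_eq = 1/17.965 + 1/36 = 0.083442; k_eq = 11.984 N/mm
F = k_eq·δ = 11.984·12 = 143.81 N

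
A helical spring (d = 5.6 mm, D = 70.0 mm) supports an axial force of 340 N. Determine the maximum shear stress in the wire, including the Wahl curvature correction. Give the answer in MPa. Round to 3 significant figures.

385 MPa

Spring index C = D/d = 70.0/5.6 = 12.5000
K_W = (4C−1)/(4C−4) + 0.615/C = 49.000/46.000 + 0.0492 = 1.1144
τ₀ = 8FD/(πd³) = 8·340·70.0/(π·5.6³) = 190400/551.71 = 345.11 MPa
τ_max = K·τ₀ = 1.1144 × 345.11 = 384.59 MPa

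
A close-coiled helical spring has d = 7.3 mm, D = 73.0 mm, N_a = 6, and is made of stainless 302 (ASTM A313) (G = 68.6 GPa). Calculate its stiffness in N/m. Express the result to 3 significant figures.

k = Gd⁴/(8D³N_a) = (68.6×10³ × 7.3⁴) / (8 × 73.0³ × 6)
  = 1.94812e+08 / 1.86728e+07 = 10.433 N/mm = 10433 N/m

10400 N/m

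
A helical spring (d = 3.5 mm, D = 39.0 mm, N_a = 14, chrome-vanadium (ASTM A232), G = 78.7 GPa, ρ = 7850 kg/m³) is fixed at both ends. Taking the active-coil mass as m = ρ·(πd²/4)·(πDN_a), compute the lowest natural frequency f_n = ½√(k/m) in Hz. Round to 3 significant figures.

58.6 Hz

k = Gd⁴/(8D³N_a) = (78.7×10³)(3.5⁴)/(8·39.0³·14) = 1.7776 N/mm = 1777.6 N/m
Wire length L = πDN_a = π·39.0·14 = 1715.3 mm
m = ρ·(πd²/4)·L = 7850 × 9.6211×10⁻⁶ m² × 1.7153 m = 0.12955 kg
f_n = ½√(k/m) = 0.5·√(1777.6/0.12955) = 0.5·√(13721) = 58.569 Hz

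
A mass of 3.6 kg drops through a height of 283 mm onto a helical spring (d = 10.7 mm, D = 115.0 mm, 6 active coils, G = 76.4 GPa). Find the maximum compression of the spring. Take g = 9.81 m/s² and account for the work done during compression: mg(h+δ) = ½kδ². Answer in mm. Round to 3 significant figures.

k = Gd⁴/(8D³N_a) = (76.4×10³)(10.7⁴)/(8·115.0³·6) = 13.718 N/mm
W = mg = 3.6 × 9.81 = 35.316 N
½kδ² − Wδ − Wh = 0 → δ = (W + √(W² + 2kWh))/k
δ = (35.316 + √(1247.2 + 274209))/13.718 = (35.316 + 524.84)/13.718 = 40.833 mm

40.8 mm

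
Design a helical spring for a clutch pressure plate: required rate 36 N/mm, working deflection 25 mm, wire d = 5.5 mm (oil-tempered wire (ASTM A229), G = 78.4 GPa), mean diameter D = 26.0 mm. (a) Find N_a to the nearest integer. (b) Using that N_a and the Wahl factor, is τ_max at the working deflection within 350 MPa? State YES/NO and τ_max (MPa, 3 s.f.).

N_a = Gd⁴/(8D³k) = (78.4×10³)(5.5⁴)/(8·26.0³·36) = 14.17 → N_a = 14
Actual rate k = Gd⁴/(8D³·14) = 36.444 N/mm
Working load F = kδ = 36.444·25 = 911.11 N
C = 26.0/5.5 = 4.7273; K_W = (4C−1)/(4C−4)+0.615/C = 1.3313
τ_max = K_W·8FD/(πd³) = 1.3313·362.57 = 482.7 MPa
τ_max > 350 MPa → exceeds allowable

(a) 14 coils; (b) NO, τ_max = 483 MPa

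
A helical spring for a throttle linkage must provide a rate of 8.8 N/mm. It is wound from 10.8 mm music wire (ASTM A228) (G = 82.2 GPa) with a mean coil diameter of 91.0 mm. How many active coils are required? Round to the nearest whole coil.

N_a = Gd⁴/(8D³k) = (82.2×10³ × 10.8⁴)/(8 × 91.0³ × 8.8)
    = 1.11832e+09 / 5.30514e+07 = 21.08 → 21 coils

21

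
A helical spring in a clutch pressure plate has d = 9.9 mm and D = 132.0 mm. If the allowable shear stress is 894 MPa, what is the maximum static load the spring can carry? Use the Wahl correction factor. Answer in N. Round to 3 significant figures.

2330 N

C = D/d = 132.0/9.9 = 13.3333
K_W = (4C−1)/(4C−4) + 0.615/C = 52.333/49.333 + 0.0461 = 1.1069
τ_max = K·8FD/(πd³) → F_max = τ_allow·πd³/(8DK)
F_max = 894·π·9.9³/(8·132.0·1.1069) = 2.7252e+06/1168.9 = 2331.3 N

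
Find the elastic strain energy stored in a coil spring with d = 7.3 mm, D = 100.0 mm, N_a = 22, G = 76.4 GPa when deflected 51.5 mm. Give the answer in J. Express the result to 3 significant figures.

1.63 J

k = Gd⁴/(8D³N_a) = (76.4×10³)(7.3⁴)/(8·100.0³·22) = 1.2327 N/mm
U = ½kδ² = 0.5 × 1.2327 × 51.5² = 1634.8 N·mm = 1.6348 J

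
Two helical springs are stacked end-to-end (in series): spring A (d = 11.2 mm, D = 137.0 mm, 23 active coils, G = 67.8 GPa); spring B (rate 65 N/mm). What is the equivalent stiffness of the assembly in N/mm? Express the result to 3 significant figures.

2.18 N/mm

k_A = Gd⁴/(8D³N_a) = (67.8×10³)(11.2⁴)/(8·137.0³·23) = 2.2549 N/mm
Series: 1/k_eq = 1/2.2549 + 1/65 = 0.45887; k_eq = 2.1793 N/mm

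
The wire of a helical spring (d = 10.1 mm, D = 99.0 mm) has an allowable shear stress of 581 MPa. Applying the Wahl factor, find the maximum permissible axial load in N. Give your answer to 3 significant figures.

C = D/d = 99.0/10.1 = 9.8020
K_W = (4C−1)/(4C−4) + 0.615/C = 38.208/35.208 + 0.0627 = 1.1480
τ_max = K·8FD/(πd³) → F_max = τ_allow·πd³/(8DK)
F_max = 581·π·10.1³/(8·99.0·1.1480) = 1.8806e+06/909.18 = 2068.4 N

2070 N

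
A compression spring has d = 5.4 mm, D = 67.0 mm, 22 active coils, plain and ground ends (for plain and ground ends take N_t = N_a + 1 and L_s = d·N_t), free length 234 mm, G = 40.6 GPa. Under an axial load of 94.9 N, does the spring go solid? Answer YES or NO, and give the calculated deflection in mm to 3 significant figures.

k = Gd⁴/(8D³N_a) = (40.6×10³)(5.4⁴)/(8·67.0³·22) = 0.65217 N/mm
N_t = 23; L_s = 5.4·23 = 124.2 mm; δ_solid = L₀ − L_s = 234 − 124.2 = 109.8 mm
δ = F/k = 94.9/0.65217 = 145.51 mm
δ ≥ δ_solid → spring goes solid

YES, δ = 146 mm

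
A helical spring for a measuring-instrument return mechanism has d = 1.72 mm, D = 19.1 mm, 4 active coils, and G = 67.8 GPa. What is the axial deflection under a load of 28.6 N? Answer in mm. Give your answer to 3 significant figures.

10.7 mm

k = Gd⁴/(8D³N_a) = (67.8×10³)(1.72⁴)/(8·19.1³·4) = 2.6613 N/mm
δ = F/k = 28.6 / 2.6613 = 10.747 mm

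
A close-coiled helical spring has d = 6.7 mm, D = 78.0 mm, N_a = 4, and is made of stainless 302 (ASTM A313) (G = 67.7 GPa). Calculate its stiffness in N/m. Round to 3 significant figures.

k = Gd⁴/(8D³N_a) = (67.7×10³ × 6.7⁴) / (8 × 78.0³ × 4)
  = 1.36423e+08 / 1.51857e+07 = 8.9837 N/mm = 8983.7 N/m

8980 N/m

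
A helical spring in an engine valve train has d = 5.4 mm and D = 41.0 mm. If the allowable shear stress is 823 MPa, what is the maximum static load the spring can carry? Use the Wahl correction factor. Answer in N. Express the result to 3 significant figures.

1040 N

C = D/d = 41.0/5.4 = 7.5926
K_W = (4C−1)/(4C−4) + 0.615/C = 29.370/26.370 + 0.0810 = 1.1948
τ_max = K·8FD/(πd³) → F_max = τ_allow·πd³/(8DK)
F_max = 823·π·5.4³/(8·41.0·1.1948) = 4.0713e+05/391.88 = 1038.9 N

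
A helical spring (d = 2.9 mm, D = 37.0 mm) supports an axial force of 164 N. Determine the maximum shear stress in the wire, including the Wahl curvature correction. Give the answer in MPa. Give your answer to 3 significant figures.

Spring index C = D/d = 37.0/2.9 = 12.7586
K_W = (4C−1)/(4C−4) + 0.615/C = 50.034/47.034 + 0.0482 = 1.1120
τ₀ = 8FD/(πd³) = 8·164·37.0/(π·2.9³) = 48544/76.62 = 633.57 MPa
τ_max = K·τ₀ = 1.1120 × 633.57 = 704.52 MPa

705 MPa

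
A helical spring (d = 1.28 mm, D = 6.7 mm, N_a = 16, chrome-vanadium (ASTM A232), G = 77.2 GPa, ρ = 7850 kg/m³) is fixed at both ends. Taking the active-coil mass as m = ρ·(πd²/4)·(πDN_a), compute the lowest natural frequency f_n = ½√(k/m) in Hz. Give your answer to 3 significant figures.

k = Gd⁴/(8D³N_a) = (77.2×10³)(1.28⁴)/(8·6.7³·16) = 5.383 N/mm = 5383 N/m
Wire length L = πDN_a = π·6.7·16 = 336.78 mm
m = ρ·(πd²/4)·L = 7850 × 1.2868×10⁻⁶ m² × 0.33678 m = 0.0034019 kg
f_n = ½√(k/m) = 0.5·√(5383/0.0034019) = 0.5·√(1.5823e+06) = 628.95 Hz

629 Hz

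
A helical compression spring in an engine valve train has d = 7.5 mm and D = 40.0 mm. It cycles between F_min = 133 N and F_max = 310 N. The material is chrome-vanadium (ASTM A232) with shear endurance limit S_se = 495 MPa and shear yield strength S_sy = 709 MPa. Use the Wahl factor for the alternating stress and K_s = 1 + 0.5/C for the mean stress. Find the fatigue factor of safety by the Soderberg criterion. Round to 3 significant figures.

C = D/d = 40.0/7.5 = 5.3333; K_W = (4C−1)/(4C−4)+0.615/C = 1.2884; K_s = 1+0.5/C = 1.0938
F_a = (F_max−F_min)/2 = 88.5 N; F_m = (F_max+F_min)/2 = 221.5 N
τ_a = K_W·8F_aD/(πd³) = 1.2884 × 21.368 = 27.53 MPa
τ_m = K_s·8F_mD/(πd³) = 1.0938 × 53.48 = 58.494 MPa
Soderberg: 1/n_f = τ_a/S_se + τ_m/S_sy = 27.53/495 + 58.494/709 = 0.05562 + 0.08250 = 0.13812
n_f = 1/0.13812 = 7.24

7.24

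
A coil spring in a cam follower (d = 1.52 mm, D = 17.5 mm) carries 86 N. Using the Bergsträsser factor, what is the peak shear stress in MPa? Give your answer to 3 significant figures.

1220 MPa

Spring index C = D/d = 17.5/1.52 = 11.5132
K_B = (4C+2)/(4C−3) = 48.053/43.053 = 1.1161
τ₀ = 8FD/(πd³) = 8·86·17.5/(π·1.52³) = 12040/11.033 = 1091.3 MPa
τ_max = K·τ₀ = 1.1161 × 1091.3 = 1218 MPa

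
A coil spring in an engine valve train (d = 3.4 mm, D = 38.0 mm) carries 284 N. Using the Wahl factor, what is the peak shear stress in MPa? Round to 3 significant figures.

789 MPa

Spring index C = D/d = 38.0/3.4 = 11.1765
K_W = (4C−1)/(4C−4) + 0.615/C = 43.706/40.706 + 0.0550 = 1.1287
τ₀ = 8FD/(πd³) = 8·284·38.0/(π·3.4³) = 86336/123.48 = 699.21 MPa
τ_max = K·τ₀ = 1.1287 × 699.21 = 789.21 MPa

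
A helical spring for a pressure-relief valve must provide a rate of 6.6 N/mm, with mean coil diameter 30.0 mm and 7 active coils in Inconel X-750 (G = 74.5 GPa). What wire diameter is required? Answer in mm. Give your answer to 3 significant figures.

d = (8D³N_a·k / G)^(1/4) = (8·30.0³·7·6.6 / (74.5×10³))^0.25
  = (133.95)^0.25 = 3.4020 mm

3.40 mm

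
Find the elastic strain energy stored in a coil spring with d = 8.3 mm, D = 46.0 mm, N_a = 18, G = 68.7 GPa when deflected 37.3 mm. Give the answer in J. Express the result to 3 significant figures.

k = Gd⁴/(8D³N_a) = (68.7×10³)(8.3⁴)/(8·46.0³·18) = 23.261 N/mm
U = ½kδ² = 0.5 × 23.261 × 37.3² = 16182 N·mm = 16.182 J

16.2 J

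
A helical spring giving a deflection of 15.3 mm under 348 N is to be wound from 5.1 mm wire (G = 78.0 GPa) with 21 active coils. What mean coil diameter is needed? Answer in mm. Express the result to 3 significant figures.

Required rate k = F/δ = 348/15.3 = 22.745 N/mm
D = (Gd⁴/(8N_a·k))^(1/3) = (78.0×10³·5.1⁴/(8·21·22.745))^(1/3)
  = (13809.5)^(1/3) = 23.9916 mm

24.0 mm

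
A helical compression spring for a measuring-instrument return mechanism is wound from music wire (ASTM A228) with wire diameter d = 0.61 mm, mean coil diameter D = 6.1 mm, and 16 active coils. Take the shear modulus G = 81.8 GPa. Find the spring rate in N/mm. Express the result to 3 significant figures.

k = Gd⁴/(8D³N_a) = (81.8×10³ × 0.61⁴) / (8 × 6.1³ × 16)
  = 11325.9 / 29053.6 = 0.38983 N/mm

0.390 N/mm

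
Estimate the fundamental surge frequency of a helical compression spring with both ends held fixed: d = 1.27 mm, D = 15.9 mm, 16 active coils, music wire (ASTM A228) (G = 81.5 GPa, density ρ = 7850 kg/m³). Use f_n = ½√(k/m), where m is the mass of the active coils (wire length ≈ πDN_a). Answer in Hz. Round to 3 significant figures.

k = Gd⁴/(8D³N_a) = (81.5×10³)(1.27⁴)/(8·15.9³·16) = 0.41207 N/mm = 412.07 N/m
Wire length L = πDN_a = π·15.9·16 = 799.22 mm
m = ρ·(πd²/4)·L = 7850 × 1.2668×10⁻⁶ m² × 0.79922 m = 0.0079476 kg
f_n = ½√(k/m) = 0.5·√(412.07/0.0079476) = 0.5·√(51849) = 113.85 Hz

114 Hz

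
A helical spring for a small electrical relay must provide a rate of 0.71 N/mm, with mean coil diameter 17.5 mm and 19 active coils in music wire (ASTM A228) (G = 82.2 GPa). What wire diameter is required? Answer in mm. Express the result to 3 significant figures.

d = (8D³N_a·k / G)^(1/4) = (8·17.5³·19·0.71 / (82.2×10³))^0.25
  = (7.0363)^0.25 = 1.6287 mm

1.63 mm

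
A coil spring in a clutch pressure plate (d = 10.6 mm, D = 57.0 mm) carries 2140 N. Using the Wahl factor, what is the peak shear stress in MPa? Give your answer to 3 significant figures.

335 MPa

Spring index C = D/d = 57.0/10.6 = 5.3774
K_W = (4C−1)/(4C−4) + 0.615/C = 20.509/17.509 + 0.1144 = 1.2857
τ₀ = 8FD/(πd³) = 8·2140·57.0/(π·10.6³) = 975840/3741.7 = 260.8 MPa
τ_max = K·τ₀ = 1.2857 × 260.8 = 335.31 MPa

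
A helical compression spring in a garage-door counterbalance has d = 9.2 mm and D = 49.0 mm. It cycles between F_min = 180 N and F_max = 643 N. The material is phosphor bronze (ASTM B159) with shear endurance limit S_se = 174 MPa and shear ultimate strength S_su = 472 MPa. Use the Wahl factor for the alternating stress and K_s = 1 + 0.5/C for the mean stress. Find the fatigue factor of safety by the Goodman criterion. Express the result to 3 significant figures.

C = D/d = 49.0/9.2 = 5.3261; K_W = (4C−1)/(4C−4)+0.615/C = 1.2888; K_s = 1+0.5/C = 1.0939
F_a = (F_max−F_min)/2 = 231.5 N; F_m = (F_max+F_min)/2 = 411.5 N
τ_a = K_W·8F_aD/(πd³) = 1.2888 × 37.096 = 47.81 MPa
τ_m = K_s·8F_mD/(πd³) = 1.0939 × 65.939 = 72.129 MPa
Goodman: 1/n_f = τ_a/S_se + τ_m/S_su = 47.81/174 + 72.129/472 = 0.27477 + 0.15282 = 0.42759
n_f = 1/0.42759 = 2.339

2.34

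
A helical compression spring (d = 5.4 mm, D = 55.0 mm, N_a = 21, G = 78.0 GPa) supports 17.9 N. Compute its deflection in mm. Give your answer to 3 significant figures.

7.54 mm

k = Gd⁴/(8D³N_a) = (78.0×10³)(5.4⁴)/(8·55.0³·21) = 2.3729 N/mm
δ = F/k = 17.9 / 2.3729 = 7.5436 mm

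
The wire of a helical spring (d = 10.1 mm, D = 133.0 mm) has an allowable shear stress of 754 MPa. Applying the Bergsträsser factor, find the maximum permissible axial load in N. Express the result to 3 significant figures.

C = D/d = 133.0/10.1 = 13.1683
K_B = (4C+2)/(4C−3) = 54.673/49.673 = 1.1007
τ_max = K·8FD/(πd³) → F_max = τ_allow·πd³/(8DK)
F_max = 754·π·10.1³/(8·133.0·1.1007) = 2.4405e+06/1171.1 = 2084 N

2080 N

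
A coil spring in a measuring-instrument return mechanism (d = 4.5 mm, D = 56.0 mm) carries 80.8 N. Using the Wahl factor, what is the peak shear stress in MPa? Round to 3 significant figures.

141 MPa

Spring index C = D/d = 56.0/4.5 = 12.4444
K_W = (4C−1)/(4C−4) + 0.615/C = 48.778/45.778 + 0.0494 = 1.1150
τ₀ = 8FD/(πd³) = 8·80.8·56.0/(π·4.5³) = 36198.4/286.28 = 126.45 MPa
τ_max = K·τ₀ = 1.1150 × 126.45 = 140.98 MPa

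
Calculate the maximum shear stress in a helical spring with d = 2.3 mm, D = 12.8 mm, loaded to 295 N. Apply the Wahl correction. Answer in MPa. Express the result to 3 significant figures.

Spring index C = D/d = 12.8/2.3 = 5.5652
K_W = (4C−1)/(4C−4) + 0.615/C = 21.261/18.261 + 0.1105 = 1.2748
τ₀ = 8FD/(πd³) = 8·295·12.8/(π·2.3³) = 30208/38.224 = 790.29 MPa
τ_max = K·τ₀ = 1.2748 × 790.29 = 1007.5 MPa

1010 MPa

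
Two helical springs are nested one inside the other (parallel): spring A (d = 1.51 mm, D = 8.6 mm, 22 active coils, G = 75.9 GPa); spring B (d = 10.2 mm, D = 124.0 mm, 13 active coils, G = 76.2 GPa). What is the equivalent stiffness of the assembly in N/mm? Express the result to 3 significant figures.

k_A = Gd⁴/(8D³N_a) = (75.9×10³)(1.51⁴)/(8·8.6³·22) = 3.5249 N/mm
k_B = Gd⁴/(8D³N_a) = (76.2×10³)(10.2⁴)/(8·124.0³·13) = 4.1597 N/mm
Parallel: k_eq = 3.5249 + 4.1597 = 7.6845 N/mm

7.68 N/mm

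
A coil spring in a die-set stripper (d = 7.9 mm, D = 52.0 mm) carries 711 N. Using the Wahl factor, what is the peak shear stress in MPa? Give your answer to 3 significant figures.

234 MPa

Spring index C = D/d = 52.0/7.9 = 6.5823
K_W = (4C−1)/(4C−4) + 0.615/C = 25.329/22.329 + 0.0934 = 1.2278
τ₀ = 8FD/(πd³) = 8·711·52.0/(π·7.9³) = 295776/1548.9 = 190.96 MPa
τ_max = K·τ₀ = 1.2278 × 190.96 = 234.45 MPa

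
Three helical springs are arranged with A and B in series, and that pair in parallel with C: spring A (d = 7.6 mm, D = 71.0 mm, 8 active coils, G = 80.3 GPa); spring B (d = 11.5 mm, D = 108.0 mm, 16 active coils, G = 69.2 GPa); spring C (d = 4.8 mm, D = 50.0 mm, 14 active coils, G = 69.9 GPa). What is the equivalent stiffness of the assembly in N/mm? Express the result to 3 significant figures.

k_A = Gd⁴/(8D³N_a) = (80.3×10³)(7.6⁴)/(8·71.0³·8) = 11.695 N/mm
k_B = Gd⁴/(8D³N_a) = (69.2×10³)(11.5⁴)/(8·108.0³·16) = 7.5061 N/mm
k_C = Gd⁴/(8D³N_a) = (69.9×10³)(4.8⁴)/(8·50.0³·14) = 2.6504 N/mm
Springs A,B series: k_AB = 1/(1/11.695+1/7.5061) = 4.5719 N/mm; parallel with C: k_eq = 4.5719+2.6504 = 7.2223 N/mm

7.22 N/mm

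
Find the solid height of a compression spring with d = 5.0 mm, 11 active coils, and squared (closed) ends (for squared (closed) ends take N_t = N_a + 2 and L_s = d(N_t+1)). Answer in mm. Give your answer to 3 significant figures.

squared (closed) ends: N_t = N_a + 2 = 11 + 2 = 13
L_s = d·(N_t+1) = 5.0 × 14 = 70 mm

70.0 mm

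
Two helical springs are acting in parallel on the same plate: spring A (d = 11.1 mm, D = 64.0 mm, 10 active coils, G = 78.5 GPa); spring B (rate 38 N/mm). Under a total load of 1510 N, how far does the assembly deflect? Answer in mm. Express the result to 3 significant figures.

15.9 mm

k_A = Gd⁴/(8D³N_a) = (78.5×10³)(11.1⁴)/(8·64.0³·10) = 56.824 N/mm
Parallel: k_eq = 56.824 + 38 = 94.824 N/mm
δ = F/k_eq = 1510/94.824 = 15.924 mm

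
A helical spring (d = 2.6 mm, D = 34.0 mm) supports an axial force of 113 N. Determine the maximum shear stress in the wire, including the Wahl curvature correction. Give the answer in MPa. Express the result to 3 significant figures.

617 MPa

Spring index C = D/d = 34.0/2.6 = 13.0769
K_W = (4C−1)/(4C−4) + 0.615/C = 51.308/48.308 + 0.0470 = 1.1091
τ₀ = 8FD/(πd³) = 8·113·34.0/(π·2.6³) = 30736/55.217 = 556.64 MPa
τ_max = K·τ₀ = 1.1091 × 556.64 = 617.39 MPa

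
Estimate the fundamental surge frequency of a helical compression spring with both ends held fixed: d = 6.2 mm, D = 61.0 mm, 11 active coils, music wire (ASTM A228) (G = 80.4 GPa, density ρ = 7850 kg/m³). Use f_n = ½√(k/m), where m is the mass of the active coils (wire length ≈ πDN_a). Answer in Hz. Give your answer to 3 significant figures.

k = Gd⁴/(8D³N_a) = (80.4×10³)(6.2⁴)/(8·61.0³·11) = 5.9477 N/mm = 5947.7 N/m
Wire length L = πDN_a = π·61.0·11 = 2108 mm
m = ρ·(πd²/4)·L = 7850 × 30.191×10⁻⁶ m² × 2.108 m = 0.49959 kg
f_n = ½√(k/m) = 0.5·√(5947.7/0.49959) = 0.5·√(11905) = 54.555 Hz

54.6 Hz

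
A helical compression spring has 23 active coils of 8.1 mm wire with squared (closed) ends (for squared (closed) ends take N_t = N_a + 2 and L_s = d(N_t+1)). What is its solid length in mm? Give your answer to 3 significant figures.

squared (closed) ends: N_t = N_a + 2 = 23 + 2 = 25
L_s = d·(N_t+1) = 8.1 × 26 = 210.6 mm

211 mm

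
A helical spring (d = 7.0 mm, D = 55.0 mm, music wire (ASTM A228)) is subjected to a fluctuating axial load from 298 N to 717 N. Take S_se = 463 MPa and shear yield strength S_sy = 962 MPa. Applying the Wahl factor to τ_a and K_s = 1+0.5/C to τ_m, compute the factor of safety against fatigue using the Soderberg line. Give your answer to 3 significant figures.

2.23

C = D/d = 55.0/7.0 = 7.8571; K_W = (4C−1)/(4C−4)+0.615/C = 1.1876; K_s = 1+0.5/C = 1.0636
F_a = (F_max−F_min)/2 = 209.5 N; F_m = (F_max+F_min)/2 = 507.5 N
τ_a = K_W·8F_aD/(πd³) = 1.1876 × 85.545 = 101.6 MPa
τ_m = K_s·8F_mD/(πd³) = 1.0636 × 207.23 = 220.41 MPa
Soderberg: 1/n_f = τ_a/S_se + τ_m/S_sy = 101.6/463 + 220.41/962 = 0.21943 + 0.22912 = 0.44855
n_f = 1/0.44855 = 2.229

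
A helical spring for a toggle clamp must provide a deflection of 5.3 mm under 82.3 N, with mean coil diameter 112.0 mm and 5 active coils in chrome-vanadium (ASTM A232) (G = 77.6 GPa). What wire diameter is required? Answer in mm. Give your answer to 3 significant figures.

Required rate k = F/δ = 82.3/5.3 = 15.528 N/mm
d = (8D³N_a·k / G)^(1/4) = (8·112.0³·5·15.528 / (77.6×10³))^0.25
  = (11245)^0.25 = 10.2978 mm

10.3 mm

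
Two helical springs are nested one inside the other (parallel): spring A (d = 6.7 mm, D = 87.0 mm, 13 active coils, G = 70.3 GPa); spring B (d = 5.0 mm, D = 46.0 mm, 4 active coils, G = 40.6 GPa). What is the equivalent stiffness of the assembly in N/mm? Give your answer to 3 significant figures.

k_A = Gd⁴/(8D³N_a) = (70.3×10³)(6.7⁴)/(8·87.0³·13) = 2.0685 N/mm
k_B = Gd⁴/(8D³N_a) = (40.6×10³)(5.0⁴)/(8·46.0³·4) = 8.1467 N/mm
Parallel: k_eq = 2.0685 + 8.1467 = 10.215 N/mm

10.2 N/mm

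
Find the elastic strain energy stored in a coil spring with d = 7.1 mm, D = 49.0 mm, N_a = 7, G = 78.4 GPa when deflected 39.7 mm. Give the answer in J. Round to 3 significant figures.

23.8 J

k = Gd⁴/(8D³N_a) = (78.4×10³)(7.1⁴)/(8·49.0³·7) = 30.239 N/mm
U = ½kδ² = 0.5 × 30.239 × 39.7² = 23830 N·mm = 23.83 J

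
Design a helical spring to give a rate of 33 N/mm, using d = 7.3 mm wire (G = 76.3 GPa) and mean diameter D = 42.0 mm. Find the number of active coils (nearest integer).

11

N_a = Gd⁴/(8D³k) = (76.3×10³ × 7.3⁴)/(8 × 42.0³ × 33)
    = 2.16679e+08 / 1.95592e+07 = 11.08 → 11 coils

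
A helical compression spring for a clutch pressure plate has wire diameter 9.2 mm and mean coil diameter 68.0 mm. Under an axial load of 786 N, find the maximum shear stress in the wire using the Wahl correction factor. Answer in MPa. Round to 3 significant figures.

Spring index C = D/d = 68.0/9.2 = 7.3913
K_W = (4C−1)/(4C−4) + 0.615/C = 28.565/25.565 + 0.0832 = 1.2006
τ₀ = 8FD/(πd³) = 8·786·68.0/(π·9.2³) = 427584/2446.3 = 174.79 MPa
τ_max = K·τ₀ = 1.2006 × 174.79 = 209.84 MPa

210 MPa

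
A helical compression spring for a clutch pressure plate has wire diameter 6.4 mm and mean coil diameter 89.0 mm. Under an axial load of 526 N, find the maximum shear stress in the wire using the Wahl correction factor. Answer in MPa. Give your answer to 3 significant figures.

501 MPa

Spring index C = D/d = 89.0/6.4 = 13.9062
K_W = (4C−1)/(4C−4) + 0.615/C = 54.625/51.625 + 0.0442 = 1.1023
τ₀ = 8FD/(πd³) = 8·526·89.0/(π·6.4³) = 374512/823.55 = 454.75 MPa
τ_max = K·τ₀ = 1.1023 × 454.75 = 501.29 MPa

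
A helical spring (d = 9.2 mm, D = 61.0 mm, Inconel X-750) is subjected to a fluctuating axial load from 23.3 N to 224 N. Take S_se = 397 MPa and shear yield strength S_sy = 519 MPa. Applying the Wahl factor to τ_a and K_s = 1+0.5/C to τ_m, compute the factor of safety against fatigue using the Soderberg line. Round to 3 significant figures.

8.86

C = D/d = 61.0/9.2 = 6.6304; K_W = (4C−1)/(4C−4)+0.615/C = 1.2260; K_s = 1+0.5/C = 1.0754
F_a = (F_max−F_min)/2 = 100.35 N; F_m = (F_max+F_min)/2 = 123.65 N
τ_a = K_W·8F_aD/(πd³) = 1.2260 × 20.018 = 24.541 MPa
τ_m = K_s·8F_mD/(πd³) = 1.0754 × 24.666 = 26.526 MPa
Soderberg: 1/n_f = τ_a/S_se + τ_m/S_sy = 24.541/397 + 26.526/519 = 0.06182 + 0.05111 = 0.11293
n_f = 1/0.11293 = 8.855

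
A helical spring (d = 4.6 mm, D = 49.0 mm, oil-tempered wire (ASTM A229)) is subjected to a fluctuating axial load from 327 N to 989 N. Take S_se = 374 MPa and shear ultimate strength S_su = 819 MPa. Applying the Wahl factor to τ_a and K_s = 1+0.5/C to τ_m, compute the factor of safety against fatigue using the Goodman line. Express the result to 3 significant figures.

C = D/d = 49.0/4.6 = 10.6522; K_W = (4C−1)/(4C−4)+0.615/C = 1.1354; K_s = 1+0.5/C = 1.0469
F_a = (F_max−F_min)/2 = 331 N; F_m = (F_max+F_min)/2 = 658 N
τ_a = K_W·8F_aD/(πd³) = 1.1354 × 424.32 = 481.79 MPa
τ_m = K_s·8F_mD/(πd³) = 1.0469 × 843.51 = 883.1 MPa
Goodman: 1/n_f = τ_a/S_se + τ_m/S_su = 481.79/374 + 883.1/819 = 1.28820 + 1.07827 = 2.3665
n_f = 1/2.3665 = 0.4226

0.423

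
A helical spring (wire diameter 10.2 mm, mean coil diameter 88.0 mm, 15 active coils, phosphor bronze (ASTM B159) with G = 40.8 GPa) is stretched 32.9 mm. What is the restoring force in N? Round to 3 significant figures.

178 N

k = Gd⁴/(8D³N_a) = (40.8×10³)(10.2⁴)/(8·88.0³·15) = 5.4005 N/mm
F = k·δ = 5.4005 × 32.9 = 177.68 N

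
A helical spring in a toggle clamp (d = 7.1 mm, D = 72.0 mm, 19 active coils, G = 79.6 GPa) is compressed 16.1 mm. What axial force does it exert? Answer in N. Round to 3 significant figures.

57.4 N

k = Gd⁴/(8D³N_a) = (79.6×10³)(7.1⁴)/(8·72.0³·19) = 3.5654 N/mm
F = k·δ = 3.5654 × 16.1 = 57.403 N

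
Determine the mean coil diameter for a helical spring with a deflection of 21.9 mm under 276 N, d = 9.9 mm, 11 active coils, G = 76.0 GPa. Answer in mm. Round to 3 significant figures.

Required rate k = F/δ = 276/21.9 = 12.603 N/mm
D = (Gd⁴/(8N_a·k))^(1/3) = (76.0×10³·9.9⁴/(8·11·12.603))^(1/3)
  = (658274)^(1/3) = 86.9899 mm

87.0 mm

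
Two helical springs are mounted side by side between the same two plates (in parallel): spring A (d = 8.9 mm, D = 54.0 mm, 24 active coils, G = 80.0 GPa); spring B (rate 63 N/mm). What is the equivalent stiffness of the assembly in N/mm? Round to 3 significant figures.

79.6 N/mm

k_A = Gd⁴/(8D³N_a) = (80.0×10³)(8.9⁴)/(8·54.0³·24) = 16.602 N/mm
Parallel: k_eq = 16.602 + 63 = 79.602 N/mm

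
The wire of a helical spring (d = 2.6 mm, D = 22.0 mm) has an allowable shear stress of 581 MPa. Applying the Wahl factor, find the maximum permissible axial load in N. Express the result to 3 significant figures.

C = D/d = 22.0/2.6 = 8.4615
K_W = (4C−1)/(4C−4) + 0.615/C = 32.846/29.846 + 0.0727 = 1.1732
τ_max = K·8FD/(πd³) → F_max = τ_allow·πd³/(8DK)
F_max = 581·π·2.6³/(8·22.0·1.1732) = 32081/206.48 = 155.37 N

155 N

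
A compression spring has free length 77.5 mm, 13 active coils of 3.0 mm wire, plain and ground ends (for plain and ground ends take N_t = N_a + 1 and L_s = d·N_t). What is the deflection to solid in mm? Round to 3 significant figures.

35.5 mm

N_t = 14; L_s = 3.0·14 = 42 mm
δ_solid = L₀ − L_s = 77.5 − 42 = 35.5 mm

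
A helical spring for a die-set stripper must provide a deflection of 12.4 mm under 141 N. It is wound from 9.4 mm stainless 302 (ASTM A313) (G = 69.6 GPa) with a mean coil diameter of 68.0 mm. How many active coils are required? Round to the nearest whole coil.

19

Required rate k = F/δ = 141/12.4 = 11.371 N/mm
N_a = Gd⁴/(8D³k) = (69.6×10³ × 9.4⁴)/(8 × 68.0³ × 11.371)
    = 5.43401e+08 / 2.86032e+07 = 19 → 19 coils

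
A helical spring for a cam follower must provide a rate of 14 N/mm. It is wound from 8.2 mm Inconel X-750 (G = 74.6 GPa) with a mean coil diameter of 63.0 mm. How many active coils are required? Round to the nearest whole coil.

12

N_a = Gd⁴/(8D³k) = (74.6×10³ × 8.2⁴)/(8 × 63.0³ × 14)
    = 3.37283e+08 / 2.80053e+07 = 12.04 → 12 coils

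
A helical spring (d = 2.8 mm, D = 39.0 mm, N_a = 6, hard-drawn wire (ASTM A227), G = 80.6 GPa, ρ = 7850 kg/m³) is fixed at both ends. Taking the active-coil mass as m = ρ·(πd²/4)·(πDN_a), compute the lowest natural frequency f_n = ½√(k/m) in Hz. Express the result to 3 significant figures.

k = Gd⁴/(8D³N_a) = (80.6×10³)(2.8⁴)/(8·39.0³·6) = 1.7399 N/mm = 1739.9 N/m
Wire length L = πDN_a = π·39.0·6 = 735.13 mm
m = ρ·(πd²/4)·L = 7850 × 6.1575×10⁻⁶ m² × 0.73513 m = 0.035534 kg
f_n = ½√(k/m) = 0.5·√(1739.9/0.035534) = 0.5·√(48966) = 110.64 Hz

111 Hz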